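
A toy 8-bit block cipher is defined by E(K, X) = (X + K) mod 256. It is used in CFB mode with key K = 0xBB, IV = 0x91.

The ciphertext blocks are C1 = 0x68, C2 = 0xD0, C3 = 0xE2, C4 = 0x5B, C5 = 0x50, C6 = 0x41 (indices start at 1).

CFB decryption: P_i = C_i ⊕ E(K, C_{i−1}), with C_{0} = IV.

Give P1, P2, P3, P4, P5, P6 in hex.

P1 = 0x24, P2 = 0xF3, P3 = 0x69, P4 = 0xC6, P5 = 0x46, P6 = 0x4A

P1: E(K, 0x91) = 0x4C; 0x68 ⊕ 0x4C = 0x24.
P2: E(K, 0x68) = 0x23; 0xD0 ⊕ 0x23 = 0xF3.
P3: E(K, 0xD0) = 0x8B; 0xE2 ⊕ 0x8B = 0x69.
P4: E(K, 0xE2) = 0x9D; 0x5B ⊕ 0x9D = 0xC6.
P5: E(K, 0x5B) = 0x16; 0x50 ⊕ 0x16 = 0x46.
P6: E(K, 0x50) = 0x0B; 0x41 ⊕ 0x0B = 0x4A.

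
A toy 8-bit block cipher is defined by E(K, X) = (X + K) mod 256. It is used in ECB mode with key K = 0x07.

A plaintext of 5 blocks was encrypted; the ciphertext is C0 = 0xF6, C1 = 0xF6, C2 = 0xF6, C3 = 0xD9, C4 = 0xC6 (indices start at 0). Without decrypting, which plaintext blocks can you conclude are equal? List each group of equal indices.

ECB encrypts each block independently with the same key, so equal ciphertext blocks imply equal plaintext blocks.
C0 = C1 = C2 = 0xF6, so P0 = P1 = P2.

P0 = P1 = P2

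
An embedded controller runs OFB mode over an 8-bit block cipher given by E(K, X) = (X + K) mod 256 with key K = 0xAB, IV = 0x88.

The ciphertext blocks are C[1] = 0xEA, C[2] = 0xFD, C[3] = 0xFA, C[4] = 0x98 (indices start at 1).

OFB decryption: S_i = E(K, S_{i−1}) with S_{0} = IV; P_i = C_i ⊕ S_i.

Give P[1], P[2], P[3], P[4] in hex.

P[1]: S = E(K, 0x88) = 0x33; 0xEA ⊕ 0x33 = 0xD9.
P[2]: S = E(K, 0x33) = 0xDE; 0xFD ⊕ 0xDE = 0x23.
P[3]: S = E(K, 0xDE) = 0x89; 0xFA ⊕ 0x89 = 0x73.
P[4]: S = E(K, 0x89) = 0x34; 0x98 ⊕ 0x34 = 0xAC.

P[1] = 0xD9, P[2] = 0x23, P[3] = 0x73, P[4] = 0xAC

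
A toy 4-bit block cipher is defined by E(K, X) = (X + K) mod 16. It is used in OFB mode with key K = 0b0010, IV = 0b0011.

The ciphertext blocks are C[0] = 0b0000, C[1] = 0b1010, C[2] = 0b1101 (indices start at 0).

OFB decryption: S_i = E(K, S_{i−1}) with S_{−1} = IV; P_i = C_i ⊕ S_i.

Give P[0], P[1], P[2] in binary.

P[0]: S = E(K, 0b0011) = 0b0101; 0b0000 ⊕ 0b0101 = 0b0101.
P[1]: S = E(K, 0b0101) = 0b0111; 0b1010 ⊕ 0b0111 = 0b1101.
P[2]: S = E(K, 0b0111) = 0b1001; 0b1101 ⊕ 0b1001 = 0b0100.

P[0] = 0b0101, P[1] = 0b1101, P[2] = 0b0100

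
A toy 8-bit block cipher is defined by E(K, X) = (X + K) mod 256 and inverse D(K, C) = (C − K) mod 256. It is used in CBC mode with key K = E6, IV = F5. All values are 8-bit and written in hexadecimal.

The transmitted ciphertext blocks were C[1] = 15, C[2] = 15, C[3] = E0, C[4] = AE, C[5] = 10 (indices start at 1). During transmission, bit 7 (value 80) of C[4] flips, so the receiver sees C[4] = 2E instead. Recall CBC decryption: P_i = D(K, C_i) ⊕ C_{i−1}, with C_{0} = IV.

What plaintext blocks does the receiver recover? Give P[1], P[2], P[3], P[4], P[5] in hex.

P[1] = DA, P[2] = 3A, P[3] = EF, P[4] = A8, P[5] = 04

Only C[4] changed, to 2E. In CBC, a change in C_i garbles P_i and flips the same bit in P_{i+1}. Decrypting the received ciphertext:
P[1]: D(K, 15) = 2F; 2F ⊕ F5 = DA.
P[2]: D(K, 15) = 2F; 2F ⊕ 15 = 3A.
P[3]: D(K, E0) = FA; FA ⊕ 15 = EF.
P[4]: D(K, 2E) = 48; 48 ⊕ E0 = A8.
P[5]: D(K, 10) = 2A; 2A ⊕ 2E = 04.
Blocks that differ from the original plaintext: P[4], P[5].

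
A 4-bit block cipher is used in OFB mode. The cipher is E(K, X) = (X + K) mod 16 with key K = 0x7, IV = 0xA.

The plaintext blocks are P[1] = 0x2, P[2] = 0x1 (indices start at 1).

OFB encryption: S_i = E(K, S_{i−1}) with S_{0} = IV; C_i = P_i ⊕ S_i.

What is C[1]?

C[1]: S = E(K, 0xA) = 0x1; 0x2 ⊕ 0x1 = 0x3.

C[1] = 0x3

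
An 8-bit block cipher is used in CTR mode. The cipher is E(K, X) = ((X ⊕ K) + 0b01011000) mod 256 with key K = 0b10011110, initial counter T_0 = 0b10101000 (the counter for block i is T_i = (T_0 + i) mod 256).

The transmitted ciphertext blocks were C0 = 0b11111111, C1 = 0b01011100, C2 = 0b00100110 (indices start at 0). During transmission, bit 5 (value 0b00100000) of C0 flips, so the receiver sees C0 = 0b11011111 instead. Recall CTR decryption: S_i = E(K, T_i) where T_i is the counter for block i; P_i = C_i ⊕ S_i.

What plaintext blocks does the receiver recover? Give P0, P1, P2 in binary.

Only C0 changed, to 0b11011111. In CTR, a change in C_i flips the same bit in P_i only; the keystream is unaffected. Decrypting the received ciphertext:
P0: T = 0b10101000, S = E(K, T) = 0b10001110; 0b11011111 ⊕ 0b10001110 = 0b01010001.
P1: T = 0b10101001, S = E(K, T) = 0b10001111; 0b01011100 ⊕ 0b10001111 = 0b11010011.
P2: T = 0b10101010, S = E(K, T) = 0b10001100; 0b00100110 ⊕ 0b10001100 = 0b10101010.
Blocks that differ from the original plaintext: P0.

P0 = 0b01010001, P1 = 0b11010011, P2 = 0b10101010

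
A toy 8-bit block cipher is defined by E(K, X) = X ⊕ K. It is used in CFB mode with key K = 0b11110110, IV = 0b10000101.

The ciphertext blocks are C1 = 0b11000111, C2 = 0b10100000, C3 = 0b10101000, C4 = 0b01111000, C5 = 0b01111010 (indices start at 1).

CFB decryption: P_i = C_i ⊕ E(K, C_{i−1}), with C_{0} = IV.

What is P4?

P4 = 0b00100110

P4: E(K, 0b10101000) = 0b01011110; 0b01111000 ⊕ 0b01011110 = 0b00100110.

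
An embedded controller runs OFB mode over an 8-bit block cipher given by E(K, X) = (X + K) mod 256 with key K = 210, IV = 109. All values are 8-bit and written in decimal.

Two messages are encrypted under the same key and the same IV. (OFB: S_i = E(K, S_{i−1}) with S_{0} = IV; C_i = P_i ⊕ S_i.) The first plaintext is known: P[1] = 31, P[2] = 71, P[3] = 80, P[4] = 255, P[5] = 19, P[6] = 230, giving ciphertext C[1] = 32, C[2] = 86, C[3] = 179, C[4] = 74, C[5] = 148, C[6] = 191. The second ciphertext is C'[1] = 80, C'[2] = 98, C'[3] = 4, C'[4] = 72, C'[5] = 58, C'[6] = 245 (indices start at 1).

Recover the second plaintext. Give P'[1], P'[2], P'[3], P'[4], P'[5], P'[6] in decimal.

In OFB with a reused IV, both messages share the same keystream S_i, so C_i ⊕ C'_i = P_i ⊕ P'_i and thus P'_i = P_i ⊕ C_i ⊕ C'_i.
P'[1]: 31 ⊕ 32 ⊕ 80 = 111.
P'[2]: 71 ⊕ 86 ⊕ 98 = 115.
P'[3]: 80 ⊕ 179 ⊕ 4 = 231.
P'[4]: 255 ⊕ 74 ⊕ 72 = 253.
P'[5]: 19 ⊕ 148 ⊕ 58 = 189.
P'[6]: 230 ⊕ 191 ⊕ 245 = 172.

P'[1] = 111, P'[2] = 115, P'[3] = 231, P'[4] = 253, P'[5] = 189, P'[6] = 172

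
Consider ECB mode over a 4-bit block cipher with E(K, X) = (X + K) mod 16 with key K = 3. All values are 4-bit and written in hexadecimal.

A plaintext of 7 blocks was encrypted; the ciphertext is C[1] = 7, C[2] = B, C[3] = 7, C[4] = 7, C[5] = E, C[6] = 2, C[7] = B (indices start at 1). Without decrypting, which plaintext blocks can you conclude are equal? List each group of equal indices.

ECB encrypts each block independently with the same key, so equal ciphertext blocks imply equal plaintext blocks.
C[1] = C[3] = C[4] = 7, so P[1] = P[3] = P[4].
C[2] = C[7] = B, so P[2] = P[7].

P[1] = P[3] = P[4]; P[2] = P[7]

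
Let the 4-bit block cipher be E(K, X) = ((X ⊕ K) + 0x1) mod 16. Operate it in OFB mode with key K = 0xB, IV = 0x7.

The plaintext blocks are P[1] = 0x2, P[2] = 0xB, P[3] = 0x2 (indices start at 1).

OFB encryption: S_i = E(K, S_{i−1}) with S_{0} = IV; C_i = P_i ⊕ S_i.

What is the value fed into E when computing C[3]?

C[1]: S = E(K, 0x7) = 0xD; 0x2 ⊕ 0xD = 0xF.
C[2]: S = E(K, 0xD) = 0x7; 0xB ⊕ 0x7 = 0xC.
C[3]: S = E(K, 0x7) = 0xD; 0x2 ⊕ 0xD = 0xF.
So the input to E for block [3] is 0x7.

0x7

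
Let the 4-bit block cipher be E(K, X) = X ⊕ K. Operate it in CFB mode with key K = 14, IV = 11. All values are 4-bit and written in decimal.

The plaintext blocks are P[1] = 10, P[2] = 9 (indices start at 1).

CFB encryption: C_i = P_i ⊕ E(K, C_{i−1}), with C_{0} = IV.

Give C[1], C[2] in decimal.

C[1]: E(K, 11) = 5; 10 ⊕ 5 = 15.
C[2]: E(K, 15) = 1; 9 ⊕ 1 = 8.

C[1] = 15, C[2] = 8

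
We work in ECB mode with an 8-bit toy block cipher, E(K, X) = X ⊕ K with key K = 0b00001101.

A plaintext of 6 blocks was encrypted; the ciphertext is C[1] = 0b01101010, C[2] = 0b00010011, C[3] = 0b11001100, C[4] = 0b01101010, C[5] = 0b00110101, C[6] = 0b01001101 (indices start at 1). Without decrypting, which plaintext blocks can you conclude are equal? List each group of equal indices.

P[1] = P[4]

ECB encrypts each block independently with the same key, so equal ciphertext blocks imply equal plaintext blocks.
C[1] = C[4] = 0b01101010, so P[1] = P[4].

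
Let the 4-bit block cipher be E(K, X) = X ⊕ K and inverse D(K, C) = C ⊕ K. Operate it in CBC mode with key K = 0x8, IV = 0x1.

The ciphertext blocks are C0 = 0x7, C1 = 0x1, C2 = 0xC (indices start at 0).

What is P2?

CBC decryption: P_i = D(K, C_i) ⊕ C_{i−1}, with C_{−1} = IV.
P2: D(K, 0xC) = 0x4; 0x4 ⊕ 0x1 = 0x5.

P2 = 0x5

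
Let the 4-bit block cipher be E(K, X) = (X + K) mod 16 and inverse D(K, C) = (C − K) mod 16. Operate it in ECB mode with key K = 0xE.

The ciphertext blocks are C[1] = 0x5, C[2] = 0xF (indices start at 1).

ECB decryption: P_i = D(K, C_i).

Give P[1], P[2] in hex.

P[1]: D(K, 0x5) = 0x7.
P[2]: D(K, 0xF) = 0x1.

P[1] = 0x7, P[2] = 0x1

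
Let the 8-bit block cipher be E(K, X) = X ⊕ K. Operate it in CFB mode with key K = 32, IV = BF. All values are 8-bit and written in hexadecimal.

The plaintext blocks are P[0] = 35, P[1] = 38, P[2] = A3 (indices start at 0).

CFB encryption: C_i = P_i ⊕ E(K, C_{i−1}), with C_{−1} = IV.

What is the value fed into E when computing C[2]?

C[0]: E(K, BF) = 8D; 35 ⊕ 8D = B8.
C[1]: E(K, B8) = 8A; 38 ⊕ 8A = B2.
C[2]: E(K, B2) = 80; A3 ⊕ 80 = 23.
So the input to E for block [2] is B2.

B2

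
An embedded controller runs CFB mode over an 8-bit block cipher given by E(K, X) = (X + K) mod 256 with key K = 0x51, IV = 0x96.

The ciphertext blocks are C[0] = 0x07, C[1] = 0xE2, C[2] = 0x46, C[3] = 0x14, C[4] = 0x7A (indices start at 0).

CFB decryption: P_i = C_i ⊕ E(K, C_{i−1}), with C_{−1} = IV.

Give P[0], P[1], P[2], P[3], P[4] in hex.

P[0] = 0xE0, P[1] = 0xBA, P[2] = 0x75, P[3] = 0x83, P[4] = 0x1F

P[0]: E(K, 0x96) = 0xE7; 0x07 ⊕ 0xE7 = 0xE0.
P[1]: E(K, 0x07) = 0x58; 0xE2 ⊕ 0x58 = 0xBA.
P[2]: E(K, 0xE2) = 0x33; 0x46 ⊕ 0x33 = 0x75.
P[3]: E(K, 0x46) = 0x97; 0x14 ⊕ 0x97 = 0x83.
P[4]: E(K, 0x14) = 0x65; 0x7A ⊕ 0x65 = 0x1F.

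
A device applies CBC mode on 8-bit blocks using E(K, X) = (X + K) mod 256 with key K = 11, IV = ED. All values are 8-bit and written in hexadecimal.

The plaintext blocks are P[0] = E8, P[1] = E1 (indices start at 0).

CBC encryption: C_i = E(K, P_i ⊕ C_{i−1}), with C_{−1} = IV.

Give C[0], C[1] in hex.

C[0] = 16, C[1] = 08

C[0]: P[0] ⊕ ED = 05; E(K, 05) = 16.
C[1]: P[1] ⊕ 16 = F7; E(K, F7) = 08.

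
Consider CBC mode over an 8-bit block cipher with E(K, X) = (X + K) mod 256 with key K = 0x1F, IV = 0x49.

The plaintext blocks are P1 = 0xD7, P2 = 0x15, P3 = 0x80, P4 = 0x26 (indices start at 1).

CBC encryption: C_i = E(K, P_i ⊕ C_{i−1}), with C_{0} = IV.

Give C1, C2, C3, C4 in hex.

C1: P1 ⊕ 0x49 = 0x9E; E(K, 0x9E) = 0xBD.
C2: P2 ⊕ 0xBD = 0xA8; E(K, 0xA8) = 0xC7.
C3: P3 ⊕ 0xC7 = 0x47; E(K, 0x47) = 0x66.
C4: P4 ⊕ 0x66 = 0x40; E(K, 0x40) = 0x5F.

C1 = 0xBD, C2 = 0xC7, C3 = 0x66, C4 = 0x5F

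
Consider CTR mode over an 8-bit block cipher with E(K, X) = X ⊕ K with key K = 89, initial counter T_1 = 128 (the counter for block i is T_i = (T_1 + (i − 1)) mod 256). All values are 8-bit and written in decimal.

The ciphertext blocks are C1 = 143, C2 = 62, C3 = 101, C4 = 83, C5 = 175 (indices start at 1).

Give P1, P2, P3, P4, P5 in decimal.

CTR decryption: S_i = E(K, T_i) where T_i is the counter for block i; P_i = C_i ⊕ S_i.
P1: T = 128, S = E(K, T) = 217; 143 ⊕ 217 = 86.
P2: T = 129, S = E(K, T) = 216; 62 ⊕ 216 = 230.
P3: T = 130, S = E(K, T) = 219; 101 ⊕ 219 = 190.
P4: T = 131, S = E(K, T) = 218; 83 ⊕ 218 = 137.
P5: T = 132, S = E(K, T) = 221; 175 ⊕ 221 = 114.

P1 = 86, P2 = 230, P3 = 190, P4 = 137, P5 = 114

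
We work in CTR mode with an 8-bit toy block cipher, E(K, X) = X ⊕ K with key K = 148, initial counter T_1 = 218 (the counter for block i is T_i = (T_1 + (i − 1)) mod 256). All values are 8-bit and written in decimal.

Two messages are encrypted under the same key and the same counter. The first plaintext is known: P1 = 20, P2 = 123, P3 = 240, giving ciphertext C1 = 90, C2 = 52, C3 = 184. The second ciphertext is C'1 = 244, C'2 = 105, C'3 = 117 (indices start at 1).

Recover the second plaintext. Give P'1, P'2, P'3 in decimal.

P'1 = 186, P'2 = 38, P'3 = 61

In CTR with a reused counter, both messages share the same keystream S_i, so C_i ⊕ C'_i = P_i ⊕ P'_i and thus P'_i = P_i ⊕ C_i ⊕ C'_i.
P'1: 20 ⊕ 90 ⊕ 244 = 186.
P'2: 123 ⊕ 52 ⊕ 105 = 38.
P'3: 240 ⊕ 184 ⊕ 117 = 61.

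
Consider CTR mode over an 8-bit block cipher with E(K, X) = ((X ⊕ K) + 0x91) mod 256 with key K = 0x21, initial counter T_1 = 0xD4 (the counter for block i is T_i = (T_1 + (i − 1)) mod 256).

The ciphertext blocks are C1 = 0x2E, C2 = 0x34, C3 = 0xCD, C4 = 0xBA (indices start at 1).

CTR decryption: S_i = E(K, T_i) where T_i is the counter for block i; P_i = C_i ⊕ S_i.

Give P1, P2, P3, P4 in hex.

P1 = 0xA8, P2 = 0xB1, P3 = 0x45, P4 = 0x3D

P1: T = 0xD4, S = E(K, T) = 0x86; 0x2E ⊕ 0x86 = 0xA8.
P2: T = 0xD5, S = E(K, T) = 0x85; 0x34 ⊕ 0x85 = 0xB1.
P3: T = 0xD6, S = E(K, T) = 0x88; 0xCD ⊕ 0x88 = 0x45.
P4: T = 0xD7, S = E(K, T) = 0x87; 0xBA ⊕ 0x87 = 0x3D.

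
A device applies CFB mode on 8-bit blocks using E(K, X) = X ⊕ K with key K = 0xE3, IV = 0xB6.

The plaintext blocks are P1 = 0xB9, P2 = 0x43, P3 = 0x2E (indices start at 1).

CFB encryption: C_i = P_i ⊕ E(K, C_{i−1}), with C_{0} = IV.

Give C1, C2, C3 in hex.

C1 = 0xEC, C2 = 0x4C, C3 = 0x81

C1: E(K, 0xB6) = 0x55; 0xB9 ⊕ 0x55 = 0xEC.
C2: E(K, 0xEC) = 0x0F; 0x43 ⊕ 0x0F = 0x4C.
C3: E(K, 0x4C) = 0xAF; 0x2E ⊕ 0xAF = 0x81.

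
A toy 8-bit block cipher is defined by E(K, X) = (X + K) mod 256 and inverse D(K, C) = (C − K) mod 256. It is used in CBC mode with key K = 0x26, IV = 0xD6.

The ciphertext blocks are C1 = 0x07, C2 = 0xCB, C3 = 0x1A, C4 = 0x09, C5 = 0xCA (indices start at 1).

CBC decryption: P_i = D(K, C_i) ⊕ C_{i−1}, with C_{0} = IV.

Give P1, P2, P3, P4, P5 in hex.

P1: D(K, 0x07) = 0xE1; 0xE1 ⊕ 0xD6 = 0x37.
P2: D(K, 0xCB) = 0xA5; 0xA5 ⊕ 0x07 = 0xA2.
P3: D(K, 0x1A) = 0xF4; 0xF4 ⊕ 0xCB = 0x3F.
P4: D(K, 0x09) = 0xE3; 0xE3 ⊕ 0x1A = 0xF9.
P5: D(K, 0xCA) = 0xA4; 0xA4 ⊕ 0x09 = 0xAD.

P1 = 0x37, P2 = 0xA2, P3 = 0x3F, P4 = 0xF9, P5 = 0xAD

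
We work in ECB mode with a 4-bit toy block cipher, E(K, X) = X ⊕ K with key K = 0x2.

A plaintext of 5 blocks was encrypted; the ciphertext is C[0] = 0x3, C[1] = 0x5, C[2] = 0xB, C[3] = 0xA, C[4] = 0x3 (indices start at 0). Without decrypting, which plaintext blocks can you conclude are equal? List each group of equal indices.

ECB encrypts each block independently with the same key, so equal ciphertext blocks imply equal plaintext blocks.
C[0] = C[4] = 0x3, so P[0] = P[4].

P[0] = P[4]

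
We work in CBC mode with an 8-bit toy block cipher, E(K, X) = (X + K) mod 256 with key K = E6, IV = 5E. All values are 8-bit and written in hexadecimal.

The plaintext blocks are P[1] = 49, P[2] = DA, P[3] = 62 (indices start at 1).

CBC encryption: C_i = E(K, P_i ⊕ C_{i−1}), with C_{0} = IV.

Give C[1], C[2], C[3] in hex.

C[1] = FD, C[2] = 0D, C[3] = 55

C[1]: P[1] ⊕ 5E = 17; E(K, 17) = FD.
C[2]: P[2] ⊕ FD = 27; E(K, 27) = 0D.
C[3]: P[3] ⊕ 0D = 6F; E(K, 6F) = 55.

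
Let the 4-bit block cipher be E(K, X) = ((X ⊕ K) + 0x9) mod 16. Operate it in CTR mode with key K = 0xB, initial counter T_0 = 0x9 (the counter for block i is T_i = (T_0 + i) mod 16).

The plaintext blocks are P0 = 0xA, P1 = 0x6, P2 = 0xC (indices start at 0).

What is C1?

CTR encryption: S_i = E(K, T_i) where T_i is the counter for block i; C_i = P_i ⊕ S_i.
C0: T = 0x9, S = E(K, T) = 0xB; 0xA ⊕ 0xB = 0x1.
C1: T = 0xA, S = E(K, T) = 0xA; 0x6 ⊕ 0xA = 0xC.

C1 = 0xC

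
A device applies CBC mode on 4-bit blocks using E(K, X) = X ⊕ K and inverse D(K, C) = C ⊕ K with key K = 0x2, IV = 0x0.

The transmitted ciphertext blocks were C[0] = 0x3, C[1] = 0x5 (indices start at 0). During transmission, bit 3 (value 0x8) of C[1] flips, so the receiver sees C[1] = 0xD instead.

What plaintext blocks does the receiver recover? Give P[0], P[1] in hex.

CBC decryption: P_i = D(K, C_i) ⊕ C_{i−1}, with C_{−1} = IV.
Only C[1] changed, to 0xD. In CBC, a change in C_i garbles P_i and flips the same bit in P_{i+1}. Decrypting the received ciphertext:
P[0]: D(K, 0x3) = 0x1; 0x1 ⊕ 0x0 = 0x1.
P[1]: D(K, 0xD) = 0xF; 0xF ⊕ 0x3 = 0xC.
Blocks that differ from the original plaintext: P[1].

P[0] = 0x1, P[1] = 0xC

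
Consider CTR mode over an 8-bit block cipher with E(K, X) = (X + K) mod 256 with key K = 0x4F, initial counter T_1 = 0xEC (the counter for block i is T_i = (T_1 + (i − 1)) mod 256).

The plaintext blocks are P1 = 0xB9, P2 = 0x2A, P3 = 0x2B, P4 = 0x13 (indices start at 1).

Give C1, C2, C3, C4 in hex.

C1 = 0x82, C2 = 0x16, C3 = 0x16, C4 = 0x2D

CTR encryption: S_i = E(K, T_i) where T_i is the counter for block i; C_i = P_i ⊕ S_i.
C1: T = 0xEC, S = E(K, T) = 0x3B; 0xB9 ⊕ 0x3B = 0x82.
C2: T = 0xED, S = E(K, T) = 0x3C; 0x2A ⊕ 0x3C = 0x16.
C3: T = 0xEE, S = E(K, T) = 0x3D; 0x2B ⊕ 0x3D = 0x16.
C4: T = 0xEF, S = E(K, T) = 0x3E; 0x13 ⊕ 0x3E = 0x2D.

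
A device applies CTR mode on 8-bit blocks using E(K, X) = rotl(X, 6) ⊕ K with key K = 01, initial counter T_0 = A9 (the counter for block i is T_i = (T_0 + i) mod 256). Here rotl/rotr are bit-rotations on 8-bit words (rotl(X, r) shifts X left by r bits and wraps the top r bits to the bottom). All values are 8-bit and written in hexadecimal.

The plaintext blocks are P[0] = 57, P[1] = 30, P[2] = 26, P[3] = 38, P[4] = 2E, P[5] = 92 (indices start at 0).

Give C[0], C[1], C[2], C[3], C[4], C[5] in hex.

C[0] = 3C, C[1] = 9B, C[2] = CD, C[3] = 12, C[4] = 44, C[5] = 38

CTR encryption: S_i = E(K, T_i) where T_i is the counter for block i; C_i = P_i ⊕ S_i.
C[0]: T = A9, S = E(K, T) = 6B; 57 ⊕ 6B = 3C.
C[1]: T = AA, S = E(K, T) = AB; 30 ⊕ AB = 9B.
C[2]: T = AB, S = E(K, T) = EB; 26 ⊕ EB = CD.
C[3]: T = AC, S = E(K, T) = 2A; 38 ⊕ 2A = 12.
C[4]: T = AD, S = E(K, T) = 6A; 2E ⊕ 6A = 44.
C[5]: T = AE, S = E(K, T) = AA; 92 ⊕ AA = 38.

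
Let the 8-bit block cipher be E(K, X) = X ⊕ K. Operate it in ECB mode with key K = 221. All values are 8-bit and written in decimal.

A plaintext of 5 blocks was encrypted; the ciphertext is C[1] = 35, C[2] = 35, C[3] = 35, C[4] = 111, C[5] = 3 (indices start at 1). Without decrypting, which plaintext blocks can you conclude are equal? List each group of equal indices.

ECB encrypts each block independently with the same key, so equal ciphertext blocks imply equal plaintext blocks.
C[1] = C[2] = C[3] = 35, so P[1] = P[2] = P[3].

P[1] = P[2] = P[3]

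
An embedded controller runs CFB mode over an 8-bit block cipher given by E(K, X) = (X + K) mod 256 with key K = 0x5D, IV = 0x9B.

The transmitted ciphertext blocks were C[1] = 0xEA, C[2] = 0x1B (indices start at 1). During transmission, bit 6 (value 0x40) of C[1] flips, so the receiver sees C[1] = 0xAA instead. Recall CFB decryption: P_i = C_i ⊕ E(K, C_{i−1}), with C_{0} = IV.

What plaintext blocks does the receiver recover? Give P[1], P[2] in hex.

P[1] = 0x52, P[2] = 0x1C

Only C[1] changed, to 0xAA. In CFB, a change in C_i flips the same bit in P_i and garbles P_{i+1}. Decrypting the received ciphertext:
P[1]: E(K, 0x9B) = 0xF8; 0xAA ⊕ 0xF8 = 0x52.
P[2]: E(K, 0xAA) = 0x07; 0x1B ⊕ 0x07 = 0x1C.
Blocks that differ from the original plaintext: P[1], P[2].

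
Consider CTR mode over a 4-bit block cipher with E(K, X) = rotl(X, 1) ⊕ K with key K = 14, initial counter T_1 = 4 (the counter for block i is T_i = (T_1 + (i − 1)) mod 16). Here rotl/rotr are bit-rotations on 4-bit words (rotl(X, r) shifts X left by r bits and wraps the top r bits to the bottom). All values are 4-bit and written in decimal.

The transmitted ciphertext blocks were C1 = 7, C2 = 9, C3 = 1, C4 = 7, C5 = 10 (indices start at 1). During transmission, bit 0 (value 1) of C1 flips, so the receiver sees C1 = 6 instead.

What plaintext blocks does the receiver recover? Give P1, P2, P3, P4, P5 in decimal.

CTR decryption: S_i = E(K, T_i) where T_i is the counter for block i; P_i = C_i ⊕ S_i.
Only C1 changed, to 6. In CTR, a change in C_i flips the same bit in P_i only; the keystream is unaffected. Decrypting the received ciphertext:
P1: T = 4, S = E(K, T) = 6; 6 ⊕ 6 = 0.
P2: T = 5, S = E(K, T) = 4; 9 ⊕ 4 = 13.
P3: T = 6, S = E(K, T) = 2; 1 ⊕ 2 = 3.
P4: T = 7, S = E(K, T) = 0; 7 ⊕ 0 = 7.
P5: T = 8, S = E(K, T) = 15; 10 ⊕ 15 = 5.
Blocks that differ from the original plaintext: P1.

P1 = 0, P2 = 13, P3 = 3, P4 = 7, P5 = 5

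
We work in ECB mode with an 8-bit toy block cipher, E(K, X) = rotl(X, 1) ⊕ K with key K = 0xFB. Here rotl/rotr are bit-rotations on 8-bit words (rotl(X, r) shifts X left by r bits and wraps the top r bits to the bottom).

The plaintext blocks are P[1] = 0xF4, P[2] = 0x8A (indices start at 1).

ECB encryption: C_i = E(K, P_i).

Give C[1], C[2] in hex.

C[1]: E(K, 0xF4) = 0x12.
C[2]: E(K, 0x8A) = 0xEE.

C[1] = 0x12, C[2] = 0xEE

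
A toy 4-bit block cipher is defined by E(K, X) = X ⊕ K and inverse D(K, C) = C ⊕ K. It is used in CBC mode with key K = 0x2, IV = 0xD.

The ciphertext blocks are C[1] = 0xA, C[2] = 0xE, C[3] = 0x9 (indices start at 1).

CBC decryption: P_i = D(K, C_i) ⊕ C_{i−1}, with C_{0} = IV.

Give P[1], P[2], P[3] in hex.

P[1] = 0x5, P[2] = 0x6, P[3] = 0x5

P[1]: D(K, 0xA) = 0x8; 0x8 ⊕ 0xD = 0x5.
P[2]: D(K, 0xE) = 0xC; 0xC ⊕ 0xA = 0x6.
P[3]: D(K, 0x9) = 0xB; 0xB ⊕ 0xE = 0x5.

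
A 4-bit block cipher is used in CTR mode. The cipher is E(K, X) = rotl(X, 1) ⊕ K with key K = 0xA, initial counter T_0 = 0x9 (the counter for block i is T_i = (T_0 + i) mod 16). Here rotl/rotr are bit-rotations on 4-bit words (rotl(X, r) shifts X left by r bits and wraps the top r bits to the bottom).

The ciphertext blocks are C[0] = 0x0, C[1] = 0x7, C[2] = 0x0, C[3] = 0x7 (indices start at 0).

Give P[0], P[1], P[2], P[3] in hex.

CTR decryption: S_i = E(K, T_i) where T_i is the counter for block i; P_i = C_i ⊕ S_i.
P[0]: T = 0x9, S = E(K, T) = 0x9; 0x0 ⊕ 0x9 = 0x9.
P[1]: T = 0xA, S = E(K, T) = 0xF; 0x7 ⊕ 0xF = 0x8.
P[2]: T = 0xB, S = E(K, T) = 0xD; 0x0 ⊕ 0xD = 0xD.
P[3]: T = 0xC, S = E(K, T) = 0x3; 0x7 ⊕ 0x3 = 0x4.

P[0] = 0x9, P[1] = 0x8, P[2] = 0xD, P[3] = 0x4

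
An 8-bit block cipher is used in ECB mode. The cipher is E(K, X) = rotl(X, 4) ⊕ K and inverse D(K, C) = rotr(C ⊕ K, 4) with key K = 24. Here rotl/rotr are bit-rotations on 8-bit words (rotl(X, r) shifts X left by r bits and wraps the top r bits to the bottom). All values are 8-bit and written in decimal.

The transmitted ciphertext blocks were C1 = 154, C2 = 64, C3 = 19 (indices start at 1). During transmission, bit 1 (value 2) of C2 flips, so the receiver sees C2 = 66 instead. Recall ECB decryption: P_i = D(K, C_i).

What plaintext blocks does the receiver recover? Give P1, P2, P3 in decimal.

Only C2 changed, to 66. In ECB, a change in C_i affects only P_i. Decrypting the received ciphertext:
P1: D(K, 154) = 40.
P2: D(K, 66) = 165.
P3: D(K, 19) = 176.
Blocks that differ from the original plaintext: P2.

P1 = 40, P2 = 165, P3 = 176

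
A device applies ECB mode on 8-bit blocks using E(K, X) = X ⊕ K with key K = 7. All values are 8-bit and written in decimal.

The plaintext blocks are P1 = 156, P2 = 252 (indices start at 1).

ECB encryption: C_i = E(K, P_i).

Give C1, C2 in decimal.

C1: E(K, 156) = 155.
C2: E(K, 252) = 251.

C1 = 155, C2 = 251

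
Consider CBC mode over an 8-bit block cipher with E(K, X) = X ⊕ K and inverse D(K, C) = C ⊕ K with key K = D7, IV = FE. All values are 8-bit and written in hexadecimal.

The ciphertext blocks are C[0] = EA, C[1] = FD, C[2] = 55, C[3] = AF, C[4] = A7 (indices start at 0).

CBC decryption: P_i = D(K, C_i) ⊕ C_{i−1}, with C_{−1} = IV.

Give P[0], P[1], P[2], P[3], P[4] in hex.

P[0] = C3, P[1] = C0, P[2] = 7F, P[3] = 2D, P[4] = DF

P[0]: D(K, EA) = 3D; 3D ⊕ FE = C3.
P[1]: D(K, FD) = 2A; 2A ⊕ EA = C0.
P[2]: D(K, 55) = 82; 82 ⊕ FD = 7F.
P[3]: D(K, AF) = 78; 78 ⊕ 55 = 2D.
P[4]: D(K, A7) = 70; 70 ⊕ AF = DF.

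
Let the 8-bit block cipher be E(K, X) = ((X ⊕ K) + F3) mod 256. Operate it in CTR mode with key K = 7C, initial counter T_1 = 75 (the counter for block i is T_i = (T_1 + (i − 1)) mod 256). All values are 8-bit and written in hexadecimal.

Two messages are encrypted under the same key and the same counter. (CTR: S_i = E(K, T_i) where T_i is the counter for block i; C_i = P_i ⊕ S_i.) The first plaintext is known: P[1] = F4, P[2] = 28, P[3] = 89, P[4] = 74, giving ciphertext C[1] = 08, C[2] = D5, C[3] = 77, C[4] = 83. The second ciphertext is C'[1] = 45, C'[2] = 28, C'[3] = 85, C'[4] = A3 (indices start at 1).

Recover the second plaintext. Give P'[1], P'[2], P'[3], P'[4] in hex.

In CTR with a reused counter, both messages share the same keystream S_i, so C_i ⊕ C'_i = P_i ⊕ P'_i and thus P'_i = P_i ⊕ C_i ⊕ C'_i.
P'[1]: F4 ⊕ 08 ⊕ 45 = B9.
P'[2]: 28 ⊕ D5 ⊕ 28 = D5.
P'[3]: 89 ⊕ 77 ⊕ 85 = 7B.
P'[4]: 74 ⊕ 83 ⊕ A3 = 54.

P'[1] = B9, P'[2] = D5, P'[3] = 7B, P'[4] = 54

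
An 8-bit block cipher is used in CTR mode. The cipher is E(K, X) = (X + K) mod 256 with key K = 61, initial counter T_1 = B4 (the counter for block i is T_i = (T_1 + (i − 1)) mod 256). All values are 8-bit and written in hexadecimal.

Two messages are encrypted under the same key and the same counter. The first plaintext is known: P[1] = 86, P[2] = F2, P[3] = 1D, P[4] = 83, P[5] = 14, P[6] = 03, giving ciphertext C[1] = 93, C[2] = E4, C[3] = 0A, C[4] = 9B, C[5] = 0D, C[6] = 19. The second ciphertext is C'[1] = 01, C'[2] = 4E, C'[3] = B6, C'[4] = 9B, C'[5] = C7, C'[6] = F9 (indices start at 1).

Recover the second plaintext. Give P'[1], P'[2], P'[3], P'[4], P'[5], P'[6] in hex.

In CTR with a reused counter, both messages share the same keystream S_i, so C_i ⊕ C'_i = P_i ⊕ P'_i and thus P'_i = P_i ⊕ C_i ⊕ C'_i.
P'[1]: 86 ⊕ 93 ⊕ 01 = 14.
P'[2]: F2 ⊕ E4 ⊕ 4E = 58.
P'[3]: 1D ⊕ 0A ⊕ B6 = A1.
P'[4]: 83 ⊕ 9B ⊕ 9B = 83.
P'[5]: 14 ⊕ 0D ⊕ C7 = DE.
P'[6]: 03 ⊕ 19 ⊕ F9 = E3.

P'[1] = 14, P'[2] = 58, P'[3] = A1, P'[4] = 83, P'[5] = DE, P'[6] = E3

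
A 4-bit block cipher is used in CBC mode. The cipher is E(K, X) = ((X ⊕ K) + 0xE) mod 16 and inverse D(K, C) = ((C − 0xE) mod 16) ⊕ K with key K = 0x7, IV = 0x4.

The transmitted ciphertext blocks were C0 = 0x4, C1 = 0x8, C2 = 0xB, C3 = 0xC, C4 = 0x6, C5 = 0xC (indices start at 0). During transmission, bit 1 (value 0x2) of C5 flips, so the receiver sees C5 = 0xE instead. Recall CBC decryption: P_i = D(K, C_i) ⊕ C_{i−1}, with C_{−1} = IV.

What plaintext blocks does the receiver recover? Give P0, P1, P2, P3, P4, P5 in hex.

Only C5 changed, to 0xE. In CBC, a change in C_i garbles P_i and flips the same bit in P_{i+1}. Decrypting the received ciphertext:
P0: D(K, 0x4) = 0x1; 0x1 ⊕ 0x4 = 0x5.
P1: D(K, 0x8) = 0xD; 0xD ⊕ 0x4 = 0x9.
P2: D(K, 0xB) = 0xA; 0xA ⊕ 0x8 = 0x2.
P3: D(K, 0xC) = 0x9; 0x9 ⊕ 0xB = 0x2.
P4: D(K, 0x6) = 0xF; 0xF ⊕ 0xC = 0x3.
P5: D(K, 0xE) = 0x7; 0x7 ⊕ 0x6 = 0x1.
Blocks that differ from the original plaintext: P5.

P0 = 0x5, P1 = 0x9, P2 = 0x2, P3 = 0x2, P4 = 0x3, P5 = 0x1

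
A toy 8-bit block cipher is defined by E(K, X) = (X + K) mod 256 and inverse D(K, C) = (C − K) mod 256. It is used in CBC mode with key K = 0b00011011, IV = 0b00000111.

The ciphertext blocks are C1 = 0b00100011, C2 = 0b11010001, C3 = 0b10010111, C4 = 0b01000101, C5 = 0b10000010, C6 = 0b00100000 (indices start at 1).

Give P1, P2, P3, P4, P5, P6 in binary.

P1 = 0b00001111, P2 = 0b10010101, P3 = 0b10101101, P4 = 0b10111101, P5 = 0b00100010, P6 = 0b10000111

CBC decryption: P_i = D(K, C_i) ⊕ C_{i−1}, with C_{0} = IV.
P1: D(K, 0b00100011) = 0b00001000; 0b00001000 ⊕ 0b00000111 = 0b00001111.
P2: D(K, 0b11010001) = 0b10110110; 0b10110110 ⊕ 0b00100011 = 0b10010101.
P3: D(K, 0b10010111) = 0b01111100; 0b01111100 ⊕ 0b11010001 = 0b10101101.
P4: D(K, 0b01000101) = 0b00101010; 0b00101010 ⊕ 0b10010111 = 0b10111101.
P5: D(K, 0b10000010) = 0b01100111; 0b01100111 ⊕ 0b01000101 = 0b00100010.
P6: D(K, 0b00100000) = 0b00000101; 0b00000101 ⊕ 0b10000010 = 0b10000111.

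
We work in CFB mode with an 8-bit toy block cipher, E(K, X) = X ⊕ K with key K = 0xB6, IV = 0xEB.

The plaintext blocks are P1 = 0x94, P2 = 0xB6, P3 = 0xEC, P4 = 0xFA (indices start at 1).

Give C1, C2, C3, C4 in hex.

C1 = 0xC9, C2 = 0xC9, C3 = 0x93, C4 = 0xDF

CFB encryption: C_i = P_i ⊕ E(K, C_{i−1}), with C_{0} = IV.
C1: E(K, 0xEB) = 0x5D; 0x94 ⊕ 0x5D = 0xC9.
C2: E(K, 0xC9) = 0x7F; 0xB6 ⊕ 0x7F = 0xC9.
C3: E(K, 0xC9) = 0x7F; 0xEC ⊕ 0x7F = 0x93.
C4: E(K, 0x93) = 0x25; 0xFA ⊕ 0x25 = 0xDF.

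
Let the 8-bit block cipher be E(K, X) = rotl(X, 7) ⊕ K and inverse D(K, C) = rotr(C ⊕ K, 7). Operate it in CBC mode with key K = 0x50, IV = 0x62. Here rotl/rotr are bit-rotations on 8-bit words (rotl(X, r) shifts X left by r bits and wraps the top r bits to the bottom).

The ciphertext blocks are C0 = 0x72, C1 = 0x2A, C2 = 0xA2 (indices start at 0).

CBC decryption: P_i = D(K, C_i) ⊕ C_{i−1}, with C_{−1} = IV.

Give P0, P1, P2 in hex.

P0: D(K, 0x72) = 0x44; 0x44 ⊕ 0x62 = 0x26.
P1: D(K, 0x2A) = 0xF4; 0xF4 ⊕ 0x72 = 0x86.
P2: D(K, 0xA2) = 0xE5; 0xE5 ⊕ 0x2A = 0xCF.

P0 = 0x26, P1 = 0x86, P2 = 0xCF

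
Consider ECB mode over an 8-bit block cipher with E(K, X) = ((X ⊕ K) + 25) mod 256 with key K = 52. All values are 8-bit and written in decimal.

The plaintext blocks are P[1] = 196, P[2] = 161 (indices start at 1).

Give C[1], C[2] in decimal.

ECB encryption: C_i = E(K, P_i).
C[1]: E(K, 196) = 9.
C[2]: E(K, 161) = 174.

C[1] = 9, C[2] = 174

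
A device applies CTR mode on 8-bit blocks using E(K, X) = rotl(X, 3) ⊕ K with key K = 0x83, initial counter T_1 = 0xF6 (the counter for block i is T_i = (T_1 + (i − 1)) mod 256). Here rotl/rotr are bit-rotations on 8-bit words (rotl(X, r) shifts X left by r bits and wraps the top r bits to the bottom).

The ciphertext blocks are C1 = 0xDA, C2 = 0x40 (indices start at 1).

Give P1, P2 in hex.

P1 = 0xEE, P2 = 0x7C

CTR decryption: S_i = E(K, T_i) where T_i is the counter for block i; P_i = C_i ⊕ S_i.
P1: T = 0xF6, S = E(K, T) = 0x34; 0xDA ⊕ 0x34 = 0xEE.
P2: T = 0xF7, S = E(K, T) = 0x3C; 0x40 ⊕ 0x3C = 0x7C.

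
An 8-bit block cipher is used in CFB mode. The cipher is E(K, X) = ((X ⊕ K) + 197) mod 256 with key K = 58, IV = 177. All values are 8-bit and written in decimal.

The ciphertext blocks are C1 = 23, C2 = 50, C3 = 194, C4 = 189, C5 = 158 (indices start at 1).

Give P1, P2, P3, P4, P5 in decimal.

CFB decryption: P_i = C_i ⊕ E(K, C_{i−1}), with C_{0} = IV.
P1: E(K, 177) = 80; 23 ⊕ 80 = 71.
P2: E(K, 23) = 242; 50 ⊕ 242 = 192.
P3: E(K, 50) = 205; 194 ⊕ 205 = 15.
P4: E(K, 194) = 189; 189 ⊕ 189 = 0.
P5: E(K, 189) = 76; 158 ⊕ 76 = 210.

P1 = 71, P2 = 192, P3 = 15, P4 = 0, P5 = 210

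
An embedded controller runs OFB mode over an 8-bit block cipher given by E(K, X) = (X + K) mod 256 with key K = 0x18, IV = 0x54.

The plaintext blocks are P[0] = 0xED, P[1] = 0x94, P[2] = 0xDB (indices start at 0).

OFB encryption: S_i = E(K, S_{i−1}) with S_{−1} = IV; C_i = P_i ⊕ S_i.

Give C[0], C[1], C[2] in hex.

C[0]: S = E(K, 0x54) = 0x6C; 0xED ⊕ 0x6C = 0x81.
C[1]: S = E(K, 0x6C) = 0x84; 0x94 ⊕ 0x84 = 0x10.
C[2]: S = E(K, 0x84) = 0x9C; 0xDB ⊕ 0x9C = 0x47.

C[0] = 0x81, C[1] = 0x10, C[2] = 0x47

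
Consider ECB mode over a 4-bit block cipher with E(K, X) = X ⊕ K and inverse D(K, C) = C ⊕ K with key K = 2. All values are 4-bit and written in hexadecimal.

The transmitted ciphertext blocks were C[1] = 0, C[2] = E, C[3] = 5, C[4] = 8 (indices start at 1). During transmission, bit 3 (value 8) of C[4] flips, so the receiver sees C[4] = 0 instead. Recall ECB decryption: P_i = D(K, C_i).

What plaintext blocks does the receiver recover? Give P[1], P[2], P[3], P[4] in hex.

Only C[4] changed, to 0. In ECB, a change in C_i affects only P_i. Decrypting the received ciphertext:
P[1]: D(K, 0) = 2.
P[2]: D(K, E) = C.
P[3]: D(K, 5) = 7.
P[4]: D(K, 0) = 2.
Blocks that differ from the original plaintext: P[4].

P[1] = 2, P[2] = C, P[3] = 7, P[4] = 2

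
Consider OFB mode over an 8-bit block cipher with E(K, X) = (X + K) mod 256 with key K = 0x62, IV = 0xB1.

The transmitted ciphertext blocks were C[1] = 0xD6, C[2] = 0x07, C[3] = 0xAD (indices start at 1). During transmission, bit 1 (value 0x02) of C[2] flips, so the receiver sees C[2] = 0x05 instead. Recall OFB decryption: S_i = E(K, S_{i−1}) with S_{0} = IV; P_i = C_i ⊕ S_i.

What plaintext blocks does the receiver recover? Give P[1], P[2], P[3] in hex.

P[1] = 0xC5, P[2] = 0x70, P[3] = 0x7A

Only C[2] changed, to 0x05. In OFB, a change in C_i flips the same bit in P_i only; the keystream is unaffected. Decrypting the received ciphertext:
P[1]: S = E(K, 0xB1) = 0x13; 0xD6 ⊕ 0x13 = 0xC5.
P[2]: S = E(K, 0x13) = 0x75; 0x05 ⊕ 0x75 = 0x70.
P[3]: S = E(K, 0x75) = 0xD7; 0xAD ⊕ 0xD7 = 0x7A.
Blocks that differ from the original plaintext: P[2].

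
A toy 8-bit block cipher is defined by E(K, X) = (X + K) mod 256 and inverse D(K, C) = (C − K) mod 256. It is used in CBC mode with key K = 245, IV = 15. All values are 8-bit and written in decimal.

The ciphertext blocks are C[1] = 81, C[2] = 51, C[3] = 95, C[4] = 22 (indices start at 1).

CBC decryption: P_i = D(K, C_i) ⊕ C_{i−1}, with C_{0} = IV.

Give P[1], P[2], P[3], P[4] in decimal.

P[1] = 83, P[2] = 111, P[3] = 89, P[4] = 126

P[1]: D(K, 81) = 92; 92 ⊕ 15 = 83.
P[2]: D(K, 51) = 62; 62 ⊕ 81 = 111.
P[3]: D(K, 95) = 106; 106 ⊕ 51 = 89.
P[4]: D(K, 22) = 33; 33 ⊕ 95 = 126.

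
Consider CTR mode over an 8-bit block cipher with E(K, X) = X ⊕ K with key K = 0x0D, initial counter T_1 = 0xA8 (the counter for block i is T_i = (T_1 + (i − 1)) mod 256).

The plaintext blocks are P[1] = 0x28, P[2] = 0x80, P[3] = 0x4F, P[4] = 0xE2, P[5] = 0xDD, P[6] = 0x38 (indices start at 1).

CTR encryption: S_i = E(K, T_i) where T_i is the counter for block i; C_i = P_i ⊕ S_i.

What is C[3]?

C[1]: T = 0xA8, S = E(K, T) = 0xA5; 0x28 ⊕ 0xA5 = 0x8D.
C[2]: T = 0xA9, S = E(K, T) = 0xA4; 0x80 ⊕ 0xA4 = 0x24.
C[3]: T = 0xAA, S = E(K, T) = 0xA7; 0x4F ⊕ 0xA7 = 0xE8.

C[3] = 0xE8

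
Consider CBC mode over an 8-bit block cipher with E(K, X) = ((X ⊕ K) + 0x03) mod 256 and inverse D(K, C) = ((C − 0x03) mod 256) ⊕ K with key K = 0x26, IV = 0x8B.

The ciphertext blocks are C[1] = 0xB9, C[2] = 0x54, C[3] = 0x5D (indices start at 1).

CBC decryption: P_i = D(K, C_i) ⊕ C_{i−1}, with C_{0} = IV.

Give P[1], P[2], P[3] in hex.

P[1]: D(K, 0xB9) = 0x90; 0x90 ⊕ 0x8B = 0x1B.
P[2]: D(K, 0x54) = 0x77; 0x77 ⊕ 0xB9 = 0xCE.
P[3]: D(K, 0x5D) = 0x7C; 0x7C ⊕ 0x54 = 0x28.

P[1] = 0x1B, P[2] = 0xCE, P[3] = 0x28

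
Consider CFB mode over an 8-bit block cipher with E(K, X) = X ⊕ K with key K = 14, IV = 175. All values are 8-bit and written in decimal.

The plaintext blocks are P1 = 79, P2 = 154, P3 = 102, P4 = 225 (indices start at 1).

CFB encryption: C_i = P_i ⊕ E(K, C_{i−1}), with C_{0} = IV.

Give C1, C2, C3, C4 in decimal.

C1: E(K, 175) = 161; 79 ⊕ 161 = 238.
C2: E(K, 238) = 224; 154 ⊕ 224 = 122.
C3: E(K, 122) = 116; 102 ⊕ 116 = 18.
C4: E(K, 18) = 28; 225 ⊕ 28 = 253.

C1 = 238, C2 = 122, C3 = 18, C4 = 253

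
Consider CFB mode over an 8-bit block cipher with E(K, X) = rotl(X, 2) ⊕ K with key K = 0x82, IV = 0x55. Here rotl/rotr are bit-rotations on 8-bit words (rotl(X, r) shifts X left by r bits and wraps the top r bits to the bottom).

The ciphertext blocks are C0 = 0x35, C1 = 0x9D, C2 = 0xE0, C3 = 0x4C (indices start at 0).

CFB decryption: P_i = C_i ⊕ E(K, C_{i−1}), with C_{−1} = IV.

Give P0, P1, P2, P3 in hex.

P0 = 0xE2, P1 = 0xCB, P2 = 0x14, P3 = 0x4D

P0: E(K, 0x55) = 0xD7; 0x35 ⊕ 0xD7 = 0xE2.
P1: E(K, 0x35) = 0x56; 0x9D ⊕ 0x56 = 0xCB.
P2: E(K, 0x9D) = 0xF4; 0xE0 ⊕ 0xF4 = 0x14.
P3: E(K, 0xE0) = 0x01; 0x4C ⊕ 0x01 = 0x4D.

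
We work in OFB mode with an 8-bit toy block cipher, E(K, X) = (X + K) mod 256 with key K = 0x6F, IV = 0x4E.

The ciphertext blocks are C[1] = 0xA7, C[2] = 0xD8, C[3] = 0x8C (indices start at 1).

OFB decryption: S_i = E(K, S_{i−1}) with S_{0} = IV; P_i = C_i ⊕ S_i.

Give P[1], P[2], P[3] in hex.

P[1] = 0x1A, P[2] = 0xF4, P[3] = 0x17

P[1]: S = E(K, 0x4E) = 0xBD; 0xA7 ⊕ 0xBD = 0x1A.
P[2]: S = E(K, 0xBD) = 0x2C; 0xD8 ⊕ 0x2C = 0xF4.
P[3]: S = E(K, 0x2C) = 0x9B; 0x8C ⊕ 0x9B = 0x17.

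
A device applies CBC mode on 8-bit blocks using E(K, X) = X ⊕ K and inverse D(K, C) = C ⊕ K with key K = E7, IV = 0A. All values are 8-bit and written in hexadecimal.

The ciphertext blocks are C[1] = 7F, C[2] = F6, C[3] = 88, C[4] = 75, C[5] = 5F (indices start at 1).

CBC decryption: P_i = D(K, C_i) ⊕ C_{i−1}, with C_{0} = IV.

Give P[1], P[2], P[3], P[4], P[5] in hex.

P[1]: D(K, 7F) = 98; 98 ⊕ 0A = 92.
P[2]: D(K, F6) = 11; 11 ⊕ 7F = 6E.
P[3]: D(K, 88) = 6F; 6F ⊕ F6 = 99.
P[4]: D(K, 75) = 92; 92 ⊕ 88 = 1A.
P[5]: D(K, 5F) = B8; B8 ⊕ 75 = CD.

P[1] = 92, P[2] = 6E, P[3] = 99, P[4] = 1A, P[5] = CD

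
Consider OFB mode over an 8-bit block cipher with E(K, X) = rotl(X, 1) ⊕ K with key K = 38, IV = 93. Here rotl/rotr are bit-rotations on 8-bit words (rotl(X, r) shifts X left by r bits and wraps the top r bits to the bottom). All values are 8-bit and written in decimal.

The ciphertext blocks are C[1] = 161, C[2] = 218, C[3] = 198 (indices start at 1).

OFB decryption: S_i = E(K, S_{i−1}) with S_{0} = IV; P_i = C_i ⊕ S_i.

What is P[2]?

P[2] = 197

P[1]: S = E(K, 93) = 156; 161 ⊕ 156 = 61.
P[2]: S = E(K, 156) = 31; 218 ⊕ 31 = 197.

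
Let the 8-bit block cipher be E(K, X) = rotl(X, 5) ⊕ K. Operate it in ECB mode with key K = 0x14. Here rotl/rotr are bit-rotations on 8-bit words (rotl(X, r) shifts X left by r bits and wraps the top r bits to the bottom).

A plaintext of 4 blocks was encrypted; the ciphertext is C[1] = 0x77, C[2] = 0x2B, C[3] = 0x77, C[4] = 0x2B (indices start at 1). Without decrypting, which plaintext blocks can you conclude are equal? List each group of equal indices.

P[1] = P[3]; P[2] = P[4]

ECB encrypts each block independently with the same key, so equal ciphertext blocks imply equal plaintext blocks.
C[1] = C[3] = 0x77, so P[1] = P[3].
C[2] = C[4] = 0x2B, so P[2] = P[4].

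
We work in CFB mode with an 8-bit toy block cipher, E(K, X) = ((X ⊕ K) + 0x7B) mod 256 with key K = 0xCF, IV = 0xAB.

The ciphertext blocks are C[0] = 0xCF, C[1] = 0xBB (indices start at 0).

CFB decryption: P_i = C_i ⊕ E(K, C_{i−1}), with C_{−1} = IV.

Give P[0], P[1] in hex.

P[0]: E(K, 0xAB) = 0xDF; 0xCF ⊕ 0xDF = 0x10.
P[1]: E(K, 0xCF) = 0x7B; 0xBB ⊕ 0x7B = 0xC0.

P[0] = 0x10, P[1] = 0xC0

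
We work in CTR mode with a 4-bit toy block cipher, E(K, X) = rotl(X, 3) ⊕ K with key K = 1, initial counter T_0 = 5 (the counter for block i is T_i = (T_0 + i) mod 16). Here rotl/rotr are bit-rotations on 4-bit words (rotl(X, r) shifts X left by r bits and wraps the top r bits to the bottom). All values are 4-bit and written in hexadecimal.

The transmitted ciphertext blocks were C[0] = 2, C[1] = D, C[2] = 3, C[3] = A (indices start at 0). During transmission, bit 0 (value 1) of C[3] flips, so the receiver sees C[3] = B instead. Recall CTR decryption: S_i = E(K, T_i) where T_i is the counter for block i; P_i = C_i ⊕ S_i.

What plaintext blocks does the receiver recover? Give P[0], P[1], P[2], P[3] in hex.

Only C[3] changed, to B. In CTR, a change in C_i flips the same bit in P_i only; the keystream is unaffected. Decrypting the received ciphertext:
P[0]: T = 5, S = E(K, T) = B; 2 ⊕ B = 9.
P[1]: T = 6, S = E(K, T) = 2; D ⊕ 2 = F.
P[2]: T = 7, S = E(K, T) = A; 3 ⊕ A = 9.
P[3]: T = 8, S = E(K, T) = 5; B ⊕ 5 = E.
Blocks that differ from the original plaintext: P[3].

P[0] = 9, P[1] = F, P[2] = 9, P[3] = E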